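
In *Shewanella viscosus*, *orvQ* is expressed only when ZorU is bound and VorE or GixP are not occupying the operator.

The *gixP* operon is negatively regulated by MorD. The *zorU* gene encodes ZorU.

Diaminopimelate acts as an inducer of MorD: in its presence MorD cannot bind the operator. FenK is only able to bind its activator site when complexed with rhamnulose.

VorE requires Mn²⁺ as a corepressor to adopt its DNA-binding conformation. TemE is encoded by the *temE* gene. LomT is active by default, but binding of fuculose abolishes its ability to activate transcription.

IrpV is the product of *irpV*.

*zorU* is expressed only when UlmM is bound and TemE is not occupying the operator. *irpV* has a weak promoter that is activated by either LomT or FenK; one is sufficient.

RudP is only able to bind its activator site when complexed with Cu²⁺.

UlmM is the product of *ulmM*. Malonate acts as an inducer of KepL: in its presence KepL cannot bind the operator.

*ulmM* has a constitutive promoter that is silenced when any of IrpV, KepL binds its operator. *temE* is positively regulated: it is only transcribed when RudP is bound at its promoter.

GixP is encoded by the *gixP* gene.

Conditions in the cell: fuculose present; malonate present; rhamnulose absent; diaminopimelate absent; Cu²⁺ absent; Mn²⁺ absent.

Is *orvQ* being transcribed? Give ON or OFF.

Mn²⁺ is absent, so VorE is inactive.
Diaminopimelate is absent, so MorD is active.
With repressor MorD bound, *gixP* is not transcribed.
So GixP is not produced.
Fuculose is present, so LomT is inactive.
Rhamnulose is absent, so FenK is inactive.
No activator is available at the *irpV* promoter, so *irpV* is not transcribed.
So IrpV is not produced.
Malonate is present, so KepL is inactive.
With no repressor bound, *ulmM* is transcribed.
So UlmM is produced and active.
Cu²⁺ is absent, so RudP is inactive.
Required activator RudP is absent, so *temE* is not transcribed.
So TemE is not produced.
No repressor is bound and UlmM is active, so *zorU* is transcribed.
So ZorU is produced and active.
No repressor is bound and ZorU is active, so *orvQ* is transcribed.

ON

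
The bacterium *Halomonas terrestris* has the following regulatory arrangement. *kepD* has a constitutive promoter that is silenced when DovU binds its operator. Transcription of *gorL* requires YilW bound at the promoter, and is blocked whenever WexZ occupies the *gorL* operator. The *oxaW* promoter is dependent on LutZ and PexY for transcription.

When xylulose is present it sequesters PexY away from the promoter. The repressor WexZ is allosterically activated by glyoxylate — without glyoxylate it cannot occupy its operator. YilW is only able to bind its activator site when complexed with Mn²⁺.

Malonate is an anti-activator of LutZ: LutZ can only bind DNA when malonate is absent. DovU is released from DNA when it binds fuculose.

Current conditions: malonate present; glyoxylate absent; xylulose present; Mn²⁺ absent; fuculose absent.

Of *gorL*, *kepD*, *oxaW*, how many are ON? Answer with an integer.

Mn²⁺ is absent, so YilW is inactive.
Glyoxylate is absent, so WexZ is inactive.
Required activator YilW is absent, so *gorL* is not transcribed.
→ *gorL* is OFF.
Fuculose is absent, so DovU is active.
With repressor DovU bound, *kepD* is not transcribed.
→ *kepD* is OFF.
Malonate is present, so LutZ is inactive.
Xylulose is present, so PexY is inactive.
Required activator LutZ is absent, so *oxaW* is not transcribed.
→ *oxaW* is OFF.
0 of the 3 genes are transcribed.

0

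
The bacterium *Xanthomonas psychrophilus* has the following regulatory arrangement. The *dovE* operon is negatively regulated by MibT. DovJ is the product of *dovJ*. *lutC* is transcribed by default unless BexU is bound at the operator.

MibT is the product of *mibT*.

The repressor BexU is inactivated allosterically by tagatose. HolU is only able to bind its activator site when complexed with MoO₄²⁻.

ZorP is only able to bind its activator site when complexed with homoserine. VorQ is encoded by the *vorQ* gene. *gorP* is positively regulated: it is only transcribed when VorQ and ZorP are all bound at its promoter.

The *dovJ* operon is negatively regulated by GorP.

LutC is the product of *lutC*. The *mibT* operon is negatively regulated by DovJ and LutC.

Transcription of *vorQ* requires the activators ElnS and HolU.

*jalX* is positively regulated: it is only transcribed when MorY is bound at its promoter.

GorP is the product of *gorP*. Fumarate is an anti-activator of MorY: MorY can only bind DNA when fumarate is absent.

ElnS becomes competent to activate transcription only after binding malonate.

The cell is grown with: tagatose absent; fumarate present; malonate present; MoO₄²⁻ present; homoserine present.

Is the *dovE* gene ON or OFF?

Malonate is present, so ElnS is active.
MoO₄²⁻ is present, so HolU is active.
No repressor is bound and ElnS and HolU are active, so *vorQ* is transcribed.
So VorQ is produced and active.
Homoserine is present, so ZorP is active.
No repressor is bound and VorQ and ZorP are active, so *gorP* is transcribed.
So GorP is produced and active.
With repressor GorP bound, *dovJ* is not transcribed.
So DovJ is not produced.
Tagatose is absent, so BexU is active.
With repressor BexU bound, *lutC* is not transcribed.
So LutC is not produced.
With no repressor bound, *mibT* is transcribed.
So MibT is produced and active.
With repressor MibT bound, *dovE* is not transcribed.

OFF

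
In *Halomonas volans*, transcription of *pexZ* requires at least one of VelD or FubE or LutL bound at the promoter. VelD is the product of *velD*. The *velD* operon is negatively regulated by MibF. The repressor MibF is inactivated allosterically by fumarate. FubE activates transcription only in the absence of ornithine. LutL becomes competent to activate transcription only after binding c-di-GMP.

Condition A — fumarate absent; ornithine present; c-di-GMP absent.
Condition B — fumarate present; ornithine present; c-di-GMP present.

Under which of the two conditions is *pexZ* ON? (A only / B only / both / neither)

B only

Condition A:
Fumarate is absent, so MibF is active.
With repressor MibF bound, *velD* is not transcribed.
So VelD is not produced.
Ornithine is present, so FubE is inactive.
c-di-GMP is absent, so LutL is inactive.
No activator is available at the *pexZ* promoter, so *pexZ* is not transcribed.
→ *pexZ* is OFF in A.
Condition B:
Fumarate is present, so MibF is inactive.
With no repressor bound, *velD* is transcribed.
So VelD is produced and active.
Ornithine is present, so FubE is inactive.
c-di-GMP is present, so LutL is active.
Activator VelD is present, so *pexZ* is transcribed.
→ *pexZ* is ON in B.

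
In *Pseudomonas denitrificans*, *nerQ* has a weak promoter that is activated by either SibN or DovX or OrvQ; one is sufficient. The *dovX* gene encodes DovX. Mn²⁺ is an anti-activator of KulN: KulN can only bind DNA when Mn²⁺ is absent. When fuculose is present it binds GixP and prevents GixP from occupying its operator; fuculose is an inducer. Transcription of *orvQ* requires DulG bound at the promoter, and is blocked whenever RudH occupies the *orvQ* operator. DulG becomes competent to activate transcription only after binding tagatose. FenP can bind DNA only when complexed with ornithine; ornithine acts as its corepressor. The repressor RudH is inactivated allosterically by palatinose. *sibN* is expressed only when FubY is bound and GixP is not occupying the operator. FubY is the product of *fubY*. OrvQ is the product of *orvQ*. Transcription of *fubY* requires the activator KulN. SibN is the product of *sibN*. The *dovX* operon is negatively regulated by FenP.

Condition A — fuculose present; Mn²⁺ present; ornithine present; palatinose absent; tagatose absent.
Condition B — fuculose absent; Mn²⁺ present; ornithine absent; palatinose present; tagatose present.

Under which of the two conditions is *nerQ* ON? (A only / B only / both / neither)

Condition A:
Fuculose is present, so GixP is inactive.
Mn²⁺ is present, so KulN is inactive.
Required activator KulN is absent, so *fubY* is not transcribed.
So FubY is not produced.
Required activator FubY is absent, so *sibN* is not transcribed.
So SibN is not produced.
Ornithine is present, so FenP is active.
With repressor FenP bound, *dovX* is not transcribed.
So DovX is not produced.
Palatinose is absent, so RudH is active.
Tagatose is absent, so DulG is inactive.
With repressor RudH bound, *orvQ* is not transcribed.
So OrvQ is not produced.
No activator is available at the *nerQ* promoter, so *nerQ* is not transcribed.
→ *nerQ* is OFF in A.
Condition B:
Fuculose is absent, so GixP is active.
Mn²⁺ is present, so KulN is inactive.
Required activator KulN is absent, so *fubY* is not transcribed.
So FubY is not produced.
With repressor GixP bound, *sibN* is not transcribed.
So SibN is not produced.
Ornithine is absent, so FenP is inactive.
With no repressor bound, *dovX* is transcribed.
So DovX is produced and active.
Palatinose is present, so RudH is inactive.
Tagatose is present, so DulG is active.
No repressor is bound and DulG is active, so *orvQ* is transcribed.
So OrvQ is produced and active.
Activator DovX is present, so *nerQ* is transcribed.
→ *nerQ* is ON in B.

B only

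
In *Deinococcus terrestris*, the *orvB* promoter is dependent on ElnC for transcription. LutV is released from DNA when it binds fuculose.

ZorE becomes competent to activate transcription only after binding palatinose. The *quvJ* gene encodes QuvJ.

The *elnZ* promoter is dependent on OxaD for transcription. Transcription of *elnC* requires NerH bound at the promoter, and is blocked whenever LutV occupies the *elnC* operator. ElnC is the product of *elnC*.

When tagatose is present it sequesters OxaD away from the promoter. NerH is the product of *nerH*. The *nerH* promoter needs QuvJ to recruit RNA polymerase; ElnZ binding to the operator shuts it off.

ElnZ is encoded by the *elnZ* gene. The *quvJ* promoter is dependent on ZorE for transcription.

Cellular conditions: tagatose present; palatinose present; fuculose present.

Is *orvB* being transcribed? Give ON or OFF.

ON

Palatinose is present, so ZorE is active.
No repressor is bound and ZorE is active, so *quvJ* is transcribed.
So QuvJ is produced and active.
Tagatose is present, so OxaD is inactive.
Required activator OxaD is absent, so *elnZ* is not transcribed.
So ElnZ is not produced.
No repressor is bound and QuvJ is active, so *nerH* is transcribed.
So NerH is produced and active.
Fuculose is present, so LutV is inactive.
No repressor is bound and NerH is active, so *elnC* is transcribed.
So ElnC is produced and active.
No repressor is bound and ElnC is active, so *orvB* is transcribed.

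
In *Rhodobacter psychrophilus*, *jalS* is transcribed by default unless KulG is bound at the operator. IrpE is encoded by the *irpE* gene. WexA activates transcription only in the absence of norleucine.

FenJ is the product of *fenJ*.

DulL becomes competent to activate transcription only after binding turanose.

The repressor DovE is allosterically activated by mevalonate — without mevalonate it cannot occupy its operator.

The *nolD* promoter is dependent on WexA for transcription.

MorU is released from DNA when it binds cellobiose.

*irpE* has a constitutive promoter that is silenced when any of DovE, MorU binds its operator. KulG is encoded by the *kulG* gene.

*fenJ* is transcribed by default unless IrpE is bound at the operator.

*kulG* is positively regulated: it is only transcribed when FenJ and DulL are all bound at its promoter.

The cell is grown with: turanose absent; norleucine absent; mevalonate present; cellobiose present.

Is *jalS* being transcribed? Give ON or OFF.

ON

Mevalonate is present, so DovE is active.
Cellobiose is present, so MorU is inactive.
With repressor DovE bound, *irpE* is not transcribed.
So IrpE is not produced.
With no repressor bound, *fenJ* is transcribed.
So FenJ is produced and active.
Turanose is absent, so DulL is inactive.
Required activator DulL is absent, so *kulG* is not transcribed.
So KulG is not produced.
With no repressor bound, *jalS* is transcribed.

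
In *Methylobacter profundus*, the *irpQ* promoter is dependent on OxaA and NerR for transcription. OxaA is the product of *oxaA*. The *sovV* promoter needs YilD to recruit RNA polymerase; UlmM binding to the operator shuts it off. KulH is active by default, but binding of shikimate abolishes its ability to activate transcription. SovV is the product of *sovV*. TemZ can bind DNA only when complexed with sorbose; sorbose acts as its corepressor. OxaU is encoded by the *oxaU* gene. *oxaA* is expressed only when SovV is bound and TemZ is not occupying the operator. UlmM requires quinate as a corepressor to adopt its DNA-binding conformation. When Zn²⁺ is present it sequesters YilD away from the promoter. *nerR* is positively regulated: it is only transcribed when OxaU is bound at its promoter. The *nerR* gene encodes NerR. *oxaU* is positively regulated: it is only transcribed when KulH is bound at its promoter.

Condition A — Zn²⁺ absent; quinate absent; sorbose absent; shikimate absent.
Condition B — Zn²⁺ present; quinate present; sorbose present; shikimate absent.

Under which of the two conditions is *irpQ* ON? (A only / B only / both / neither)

A only

Condition A:
Zn²⁺ is absent, so YilD is active.
Quinate is absent, so UlmM is inactive.
No repressor is bound and YilD is active, so *sovV* is transcribed.
So SovV is produced and active.
Sorbose is absent, so TemZ is inactive.
No repressor is bound and SovV is active, so *oxaA* is transcribed.
So OxaA is produced and active.
Shikimate is absent, so KulH is active.
No repressor is bound and KulH is active, so *oxaU* is transcribed.
So OxaU is produced and active.
No repressor is bound and OxaU is active, so *nerR* is transcribed.
So NerR is produced and active.
No repressor is bound and OxaA and NerR are active, so *irpQ* is transcribed.
→ *irpQ* is ON in A.
Condition B:
Zn²⁺ is present, so YilD is inactive.
Quinate is present, so UlmM is active.
With repressor UlmM bound, *sovV* is not transcribed.
So SovV is not produced.
Sorbose is present, so TemZ is active.
With repressor TemZ bound, *oxaA* is not transcribed.
So OxaA is not produced.
Shikimate is absent, so KulH is active.
No repressor is bound and KulH is active, so *oxaU* is transcribed.
So OxaU is produced and active.
No repressor is bound and OxaU is active, so *nerR* is transcribed.
So NerR is produced and active.
Required activator OxaA is absent, so *irpQ* is not transcribed.
→ *irpQ* is OFF in B.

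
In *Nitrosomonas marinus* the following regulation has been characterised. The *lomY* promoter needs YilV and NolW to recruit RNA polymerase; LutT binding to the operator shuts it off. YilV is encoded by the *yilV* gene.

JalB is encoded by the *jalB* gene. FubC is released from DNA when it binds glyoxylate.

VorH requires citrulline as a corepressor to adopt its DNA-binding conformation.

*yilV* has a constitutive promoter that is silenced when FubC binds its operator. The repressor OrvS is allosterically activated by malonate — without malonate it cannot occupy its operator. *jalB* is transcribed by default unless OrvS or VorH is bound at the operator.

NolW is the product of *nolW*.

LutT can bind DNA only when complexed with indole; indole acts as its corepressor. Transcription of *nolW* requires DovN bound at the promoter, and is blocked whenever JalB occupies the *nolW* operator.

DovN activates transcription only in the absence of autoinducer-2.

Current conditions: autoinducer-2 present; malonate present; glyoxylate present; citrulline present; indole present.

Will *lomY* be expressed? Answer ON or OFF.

Indole is present, so LutT is active.
Glyoxylate is present, so FubC is inactive.
With no repressor bound, *yilV* is transcribed.
So YilV is produced and active.
Autoinducer-2 is present, so DovN is inactive.
Malonate is present, so OrvS is active.
Citrulline is present, so VorH is active.
With repressor OrvS bound, *jalB* is not transcribed.
So JalB is not produced.
Required activator DovN is absent, so *nolW* is not transcribed.
So NolW is not produced.
With repressor LutT bound, *lomY* is not transcribed.

OFF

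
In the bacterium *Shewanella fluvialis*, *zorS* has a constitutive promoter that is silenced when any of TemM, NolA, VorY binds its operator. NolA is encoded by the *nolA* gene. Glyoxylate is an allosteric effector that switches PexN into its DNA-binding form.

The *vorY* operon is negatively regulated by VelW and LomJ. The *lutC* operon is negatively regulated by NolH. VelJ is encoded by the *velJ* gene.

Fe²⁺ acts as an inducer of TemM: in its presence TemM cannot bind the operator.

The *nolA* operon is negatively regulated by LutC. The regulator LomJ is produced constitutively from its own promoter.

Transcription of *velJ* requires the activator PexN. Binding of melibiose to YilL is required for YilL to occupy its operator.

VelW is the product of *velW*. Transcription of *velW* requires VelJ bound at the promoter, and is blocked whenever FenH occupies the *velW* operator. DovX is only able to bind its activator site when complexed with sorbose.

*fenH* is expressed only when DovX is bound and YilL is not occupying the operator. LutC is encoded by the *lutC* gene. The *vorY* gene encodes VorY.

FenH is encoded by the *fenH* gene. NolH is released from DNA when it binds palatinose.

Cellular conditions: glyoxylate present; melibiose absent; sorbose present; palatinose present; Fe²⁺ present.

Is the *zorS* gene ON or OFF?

Fe²⁺ is present, so TemM is inactive.
Palatinose is present, so NolH is inactive.
With no repressor bound, *lutC* is transcribed.
So LutC is produced and active.
With repressor LutC bound, *nolA* is not transcribed.
So NolA is not produced.
Melibiose is absent, so YilL is inactive.
Sorbose is present, so DovX is active.
No repressor is bound and DovX is active, so *fenH* is transcribed.
So FenH is produced and active.
Glyoxylate is present, so PexN is active.
No repressor is bound and PexN is active, so *velJ* is transcribed.
So VelJ is produced and active.
With repressor FenH bound, *velW* is not transcribed.
So VelW is not produced.
LomJ is produced constitutively and is active.
With repressor LomJ bound, *vorY* is not transcribed.
So VorY is not produced.
With no repressor bound, *zorS* is transcribed.

ON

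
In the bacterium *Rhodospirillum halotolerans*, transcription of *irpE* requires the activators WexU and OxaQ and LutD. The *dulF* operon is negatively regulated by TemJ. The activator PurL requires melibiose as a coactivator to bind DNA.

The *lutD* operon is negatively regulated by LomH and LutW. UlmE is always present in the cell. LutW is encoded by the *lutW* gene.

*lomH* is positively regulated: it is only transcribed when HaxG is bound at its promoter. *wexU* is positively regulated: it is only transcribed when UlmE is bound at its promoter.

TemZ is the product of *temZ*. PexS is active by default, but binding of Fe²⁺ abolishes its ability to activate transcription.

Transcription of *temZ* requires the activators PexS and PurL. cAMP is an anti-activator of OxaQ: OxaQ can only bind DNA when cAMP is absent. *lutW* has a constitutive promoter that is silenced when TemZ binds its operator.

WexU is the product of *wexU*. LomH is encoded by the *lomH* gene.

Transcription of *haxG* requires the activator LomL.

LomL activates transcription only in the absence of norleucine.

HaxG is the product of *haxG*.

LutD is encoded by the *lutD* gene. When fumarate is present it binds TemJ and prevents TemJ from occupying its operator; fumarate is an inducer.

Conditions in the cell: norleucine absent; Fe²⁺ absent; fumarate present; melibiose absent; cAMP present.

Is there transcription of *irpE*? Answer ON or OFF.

UlmE is produced constitutively and is active.
No repressor is bound and UlmE is active, so *wexU* is transcribed.
So WexU is produced and active.
cAMP is present, so OxaQ is inactive.
Norleucine is absent, so LomL is active.
No repressor is bound and LomL is active, so *haxG* is transcribed.
So HaxG is produced and active.
No repressor is bound and HaxG is active, so *lomH* is transcribed.
So LomH is produced and active.
Fe²⁺ is absent, so PexS is active.
Melibiose is absent, so PurL is inactive.
Required activator PurL is absent, so *temZ* is not transcribed.
So TemZ is not produced.
With no repressor bound, *lutW* is transcribed.
So LutW is produced and active.
With repressor LomH bound, *lutD* is not transcribed.
So LutD is not produced.
Required activator OxaQ is absent, so *irpE* is not transcribed.

OFF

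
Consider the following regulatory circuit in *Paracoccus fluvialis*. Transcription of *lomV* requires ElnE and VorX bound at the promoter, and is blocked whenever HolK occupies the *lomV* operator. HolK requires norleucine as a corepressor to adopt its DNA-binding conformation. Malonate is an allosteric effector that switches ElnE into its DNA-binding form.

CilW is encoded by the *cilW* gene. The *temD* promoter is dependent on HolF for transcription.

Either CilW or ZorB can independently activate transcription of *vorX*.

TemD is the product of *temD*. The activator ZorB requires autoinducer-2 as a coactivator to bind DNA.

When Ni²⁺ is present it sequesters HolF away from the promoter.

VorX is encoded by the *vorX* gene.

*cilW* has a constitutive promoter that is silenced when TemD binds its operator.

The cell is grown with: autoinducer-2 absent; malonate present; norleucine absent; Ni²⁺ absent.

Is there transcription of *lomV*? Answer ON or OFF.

Malonate is present, so ElnE is active.
Norleucine is absent, so HolK is inactive.
Ni²⁺ is absent, so HolF is active.
No repressor is bound and HolF is active, so *temD* is transcribed.
So TemD is produced and active.
With repressor TemD bound, *cilW* is not transcribed.
So CilW is not produced.
Autoinducer-2 is absent, so ZorB is inactive.
No activator is available at the *vorX* promoter, so *vorX* is not transcribed.
So VorX is not produced.
Required activator VorX is absent, so *lomV* is not transcribed.

OFF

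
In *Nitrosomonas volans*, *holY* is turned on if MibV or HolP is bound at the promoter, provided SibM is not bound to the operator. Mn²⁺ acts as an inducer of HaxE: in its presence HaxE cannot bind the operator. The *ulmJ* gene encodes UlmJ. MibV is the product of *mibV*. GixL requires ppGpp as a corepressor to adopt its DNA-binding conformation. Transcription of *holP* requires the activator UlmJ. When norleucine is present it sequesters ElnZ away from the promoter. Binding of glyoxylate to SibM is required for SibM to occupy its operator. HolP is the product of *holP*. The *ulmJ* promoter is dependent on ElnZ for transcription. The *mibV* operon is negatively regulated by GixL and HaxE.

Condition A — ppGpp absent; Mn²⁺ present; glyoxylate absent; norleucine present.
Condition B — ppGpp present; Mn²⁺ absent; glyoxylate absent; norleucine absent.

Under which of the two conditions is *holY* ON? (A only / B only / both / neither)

Condition A:
ppGpp is absent, so GixL is inactive.
Mn²⁺ is present, so HaxE is inactive.
With no repressor bound, *mibV* is transcribed.
So MibV is produced and active.
Glyoxylate is absent, so SibM is inactive.
Norleucine is present, so ElnZ is inactive.
Required activator ElnZ is absent, so *ulmJ* is not transcribed.
So UlmJ is not produced.
Required activator UlmJ is absent, so *holP* is not transcribed.
So HolP is not produced.
Activator MibV is present, so *holY* is transcribed.
→ *holY* is ON in A.
Condition B:
ppGpp is present, so GixL is active.
Mn²⁺ is absent, so HaxE is active.
With repressor GixL bound, *mibV* is not transcribed.
So MibV is not produced.
Glyoxylate is absent, so SibM is inactive.
Norleucine is absent, so ElnZ is active.
No repressor is bound and ElnZ is active, so *ulmJ* is transcribed.
So UlmJ is produced and active.
No repressor is bound and UlmJ is active, so *holP* is transcribed.
So HolP is produced and active.
Activator HolP is present, so *holY* is transcribed.
→ *holY* is ON in B.

both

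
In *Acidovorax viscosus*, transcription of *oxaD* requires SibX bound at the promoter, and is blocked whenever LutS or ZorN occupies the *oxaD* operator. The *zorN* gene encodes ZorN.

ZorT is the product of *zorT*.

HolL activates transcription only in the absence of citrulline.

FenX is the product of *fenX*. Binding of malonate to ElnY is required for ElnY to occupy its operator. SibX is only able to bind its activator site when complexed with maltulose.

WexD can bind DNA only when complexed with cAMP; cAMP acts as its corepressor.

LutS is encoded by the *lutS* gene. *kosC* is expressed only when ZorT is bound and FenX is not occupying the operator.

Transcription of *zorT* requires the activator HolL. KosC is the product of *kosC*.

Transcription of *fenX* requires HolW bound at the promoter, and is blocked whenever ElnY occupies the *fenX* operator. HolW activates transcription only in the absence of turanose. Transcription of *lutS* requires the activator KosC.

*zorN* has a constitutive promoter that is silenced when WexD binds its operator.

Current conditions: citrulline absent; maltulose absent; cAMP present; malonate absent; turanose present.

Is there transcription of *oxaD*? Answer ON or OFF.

OFF

Citrulline is absent, so HolL is active.
No repressor is bound and HolL is active, so *zorT* is transcribed.
So ZorT is produced and active.
Malonate is absent, so ElnY is inactive.
Turanose is present, so HolW is inactive.
Required activator HolW is absent, so *fenX* is not transcribed.
So FenX is not produced.
No repressor is bound and ZorT is active, so *kosC* is transcribed.
So KosC is produced and active.
No repressor is bound and KosC is active, so *lutS* is transcribed.
So LutS is produced and active.
Maltulose is absent, so SibX is inactive.
cAMP is present, so WexD is active.
With repressor WexD bound, *zorN* is not transcribed.
So ZorN is not produced.
With repressor LutS bound, *oxaD* is not transcribed.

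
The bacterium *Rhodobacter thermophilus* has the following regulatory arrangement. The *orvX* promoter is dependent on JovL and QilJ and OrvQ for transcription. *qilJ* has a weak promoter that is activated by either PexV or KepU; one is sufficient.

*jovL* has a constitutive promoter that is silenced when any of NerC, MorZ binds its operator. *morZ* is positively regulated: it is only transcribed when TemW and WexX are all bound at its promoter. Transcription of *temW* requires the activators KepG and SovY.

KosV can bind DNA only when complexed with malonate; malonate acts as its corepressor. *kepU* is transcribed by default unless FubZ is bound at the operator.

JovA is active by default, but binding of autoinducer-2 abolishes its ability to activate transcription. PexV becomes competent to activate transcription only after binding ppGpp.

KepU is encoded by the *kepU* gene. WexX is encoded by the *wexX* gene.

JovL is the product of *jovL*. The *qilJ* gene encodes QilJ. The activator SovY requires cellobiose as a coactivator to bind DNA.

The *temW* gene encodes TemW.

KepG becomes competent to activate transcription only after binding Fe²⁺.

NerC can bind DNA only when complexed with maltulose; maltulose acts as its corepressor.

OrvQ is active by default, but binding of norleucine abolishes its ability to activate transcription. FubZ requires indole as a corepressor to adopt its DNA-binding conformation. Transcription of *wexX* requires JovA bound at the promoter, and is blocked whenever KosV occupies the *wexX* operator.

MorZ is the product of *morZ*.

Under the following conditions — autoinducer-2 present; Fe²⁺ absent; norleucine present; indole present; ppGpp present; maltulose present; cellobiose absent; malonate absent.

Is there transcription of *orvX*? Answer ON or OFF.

Maltulose is present, so NerC is active.
Fe²⁺ is absent, so KepG is inactive.
Cellobiose is absent, so SovY is inactive.
Required activator KepG is absent, so *temW* is not transcribed.
So TemW is not produced.
Autoinducer-2 is present, so JovA is inactive.
Malonate is absent, so KosV is inactive.
Required activator JovA is absent, so *wexX* is not transcribed.
So WexX is not produced.
Required activator TemW is absent, so *morZ* is not transcribed.
So MorZ is not produced.
With repressor NerC bound, *jovL* is not transcribed.
So JovL is not produced.
ppGpp is present, so PexV is active.
Indole is present, so FubZ is active.
With repressor FubZ bound, *kepU* is not transcribed.
So KepU is not produced.
Activator PexV is present, so *qilJ* is transcribed.
So QilJ is produced and active.
Norleucine is present, so OrvQ is inactive.
Required activator JovL is absent, so *orvX* is not transcribed.

OFF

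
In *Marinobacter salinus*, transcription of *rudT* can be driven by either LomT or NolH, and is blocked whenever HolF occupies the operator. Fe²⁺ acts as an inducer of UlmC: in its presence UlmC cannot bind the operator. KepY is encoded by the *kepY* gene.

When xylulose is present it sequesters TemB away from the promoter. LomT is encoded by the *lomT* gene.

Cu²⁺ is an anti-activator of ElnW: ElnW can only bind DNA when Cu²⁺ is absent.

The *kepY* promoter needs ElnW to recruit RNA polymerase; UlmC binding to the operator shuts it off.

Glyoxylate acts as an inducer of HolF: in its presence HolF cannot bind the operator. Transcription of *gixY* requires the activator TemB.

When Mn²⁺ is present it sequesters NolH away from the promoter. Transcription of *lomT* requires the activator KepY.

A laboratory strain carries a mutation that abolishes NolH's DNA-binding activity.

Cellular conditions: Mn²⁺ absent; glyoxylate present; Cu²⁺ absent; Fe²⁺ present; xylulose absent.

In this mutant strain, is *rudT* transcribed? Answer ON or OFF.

Glyoxylate is present, so HolF is inactive.
Fe²⁺ is present, so UlmC is inactive.
Cu²⁺ is absent, so ElnW is active.
No repressor is bound and ElnW is active, so *kepY* is transcribed.
So KepY is produced and active.
No repressor is bound and KepY is active, so *lomT* is transcribed.
So LomT is produced and active.
NolH is non-functional in this strain, so it has no effect.
Activator LomT is present, so *rudT* is transcribed.

ON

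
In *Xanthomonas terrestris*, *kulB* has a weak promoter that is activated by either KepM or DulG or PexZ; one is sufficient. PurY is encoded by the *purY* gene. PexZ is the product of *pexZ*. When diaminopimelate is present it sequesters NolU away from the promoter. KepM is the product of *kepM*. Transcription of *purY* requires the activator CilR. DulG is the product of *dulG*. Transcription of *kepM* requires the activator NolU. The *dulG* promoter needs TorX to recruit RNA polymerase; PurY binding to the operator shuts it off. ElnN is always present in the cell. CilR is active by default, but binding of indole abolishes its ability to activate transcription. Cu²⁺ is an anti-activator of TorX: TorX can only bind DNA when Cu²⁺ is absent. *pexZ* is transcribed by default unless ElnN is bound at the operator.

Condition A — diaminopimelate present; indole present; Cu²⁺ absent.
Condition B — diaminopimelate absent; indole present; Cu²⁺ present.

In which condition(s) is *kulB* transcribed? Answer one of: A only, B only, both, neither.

Condition A:
Diaminopimelate is present, so NolU is inactive.
Required activator NolU is absent, so *kepM* is not transcribed.
So KepM is not produced.
Indole is present, so CilR is inactive.
Required activator CilR is absent, so *purY* is not transcribed.
So PurY is not produced.
Cu²⁺ is absent, so TorX is active.
No repressor is bound and TorX is active, so *dulG* is transcribed.
So DulG is produced and active.
ElnN is produced constitutively and is active.
With repressor ElnN bound, *pexZ* is not transcribed.
So PexZ is not produced.
Activator DulG is present, so *kulB* is transcribed.
→ *kulB* is ON in A.
Condition B:
Diaminopimelate is absent, so NolU is active.
No repressor is bound and NolU is active, so *kepM* is transcribed.
So KepM is produced and active.
Indole is present, so CilR is inactive.
Required activator CilR is absent, so *purY* is not transcribed.
So PurY is not produced.
Cu²⁺ is present, so TorX is inactive.
Required activator TorX is absent, so *dulG* is not transcribed.
So DulG is not produced.
ElnN is produced constitutively and is active.
With repressor ElnN bound, *pexZ* is not transcribed.
So PexZ is not produced.
Activator KepM is present, so *kulB* is transcribed.
→ *kulB* is ON in B.

both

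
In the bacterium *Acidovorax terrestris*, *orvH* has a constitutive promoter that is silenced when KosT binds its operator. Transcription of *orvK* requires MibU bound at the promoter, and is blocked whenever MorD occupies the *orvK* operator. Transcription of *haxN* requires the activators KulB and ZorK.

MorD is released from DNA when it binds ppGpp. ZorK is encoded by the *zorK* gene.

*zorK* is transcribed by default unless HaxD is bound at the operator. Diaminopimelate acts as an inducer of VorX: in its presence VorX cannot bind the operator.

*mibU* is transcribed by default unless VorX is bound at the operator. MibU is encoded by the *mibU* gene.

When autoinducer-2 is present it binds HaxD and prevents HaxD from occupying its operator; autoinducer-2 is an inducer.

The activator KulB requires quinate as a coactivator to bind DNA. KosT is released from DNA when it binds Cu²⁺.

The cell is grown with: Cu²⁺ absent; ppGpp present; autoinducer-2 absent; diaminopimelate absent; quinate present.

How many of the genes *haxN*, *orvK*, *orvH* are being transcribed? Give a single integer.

Quinate is present, so KulB is active.
Autoinducer-2 is absent, so HaxD is active.
With repressor HaxD bound, *zorK* is not transcribed.
So ZorK is not produced.
Required activator ZorK is absent, so *haxN* is not transcribed.
→ *haxN* is OFF.
ppGpp is present, so MorD is inactive.
Diaminopimelate is absent, so VorX is active.
With repressor VorX bound, *mibU* is not transcribed.
So MibU is not produced.
Required activator MibU is absent, so *orvK* is not transcribed.
→ *orvK* is OFF.
Cu²⁺ is absent, so KosT is active.
With repressor KosT bound, *orvH* is not transcribed.
→ *orvH* is OFF.
0 of the 3 genes are transcribed.

0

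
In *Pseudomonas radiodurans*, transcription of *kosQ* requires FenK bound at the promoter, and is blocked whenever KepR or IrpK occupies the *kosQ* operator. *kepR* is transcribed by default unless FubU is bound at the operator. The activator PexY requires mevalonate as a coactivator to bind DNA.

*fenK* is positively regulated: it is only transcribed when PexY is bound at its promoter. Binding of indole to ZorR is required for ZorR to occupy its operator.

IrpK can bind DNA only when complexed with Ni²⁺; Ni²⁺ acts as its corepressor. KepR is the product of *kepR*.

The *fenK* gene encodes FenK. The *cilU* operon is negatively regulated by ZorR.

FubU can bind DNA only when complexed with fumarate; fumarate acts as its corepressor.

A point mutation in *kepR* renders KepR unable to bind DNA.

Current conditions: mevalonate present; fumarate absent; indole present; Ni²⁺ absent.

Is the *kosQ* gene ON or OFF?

Mevalonate is present, so PexY is active.
No repressor is bound and PexY is active, so *fenK* is transcribed.
So FenK is produced and active.
KepR is non-functional in this strain, so it has no effect.
Ni²⁺ is absent, so IrpK is inactive.
No repressor is bound and FenK is active, so *kosQ* is transcribed.

ON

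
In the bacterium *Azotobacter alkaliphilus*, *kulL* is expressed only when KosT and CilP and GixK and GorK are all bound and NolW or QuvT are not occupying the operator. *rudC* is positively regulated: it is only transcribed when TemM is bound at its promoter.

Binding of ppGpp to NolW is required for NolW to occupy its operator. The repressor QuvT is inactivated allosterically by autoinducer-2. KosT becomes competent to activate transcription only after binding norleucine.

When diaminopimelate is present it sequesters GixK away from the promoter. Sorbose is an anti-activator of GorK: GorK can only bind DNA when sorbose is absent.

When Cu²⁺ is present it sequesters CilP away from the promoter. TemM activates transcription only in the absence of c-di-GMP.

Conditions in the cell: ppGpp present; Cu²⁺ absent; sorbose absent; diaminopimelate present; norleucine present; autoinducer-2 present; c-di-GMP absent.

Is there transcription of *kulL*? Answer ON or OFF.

OFF

Norleucine is present, so KosT is active.
Cu²⁺ is absent, so CilP is active.
Diaminopimelate is present, so GixK is inactive.
ppGpp is present, so NolW is active.
Sorbose is absent, so GorK is active.
Autoinducer-2 is present, so QuvT is inactive.
With repressor NolW bound, *kulL* is not transcribed.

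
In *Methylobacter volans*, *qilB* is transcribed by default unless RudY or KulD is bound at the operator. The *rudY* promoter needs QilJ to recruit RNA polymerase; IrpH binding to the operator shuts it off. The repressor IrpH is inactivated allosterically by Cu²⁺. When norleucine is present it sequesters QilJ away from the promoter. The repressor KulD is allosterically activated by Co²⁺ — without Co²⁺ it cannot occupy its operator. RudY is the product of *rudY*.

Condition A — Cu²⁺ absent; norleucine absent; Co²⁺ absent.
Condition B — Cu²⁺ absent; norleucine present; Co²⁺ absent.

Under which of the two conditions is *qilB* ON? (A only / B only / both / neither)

Condition A:
Cu²⁺ is absent, so IrpH is active.
Norleucine is absent, so QilJ is active.
With repressor IrpH bound, *rudY* is not transcribed.
So RudY is not produced.
Co²⁺ is absent, so KulD is inactive.
With no repressor bound, *qilB* is transcribed.
→ *qilB* is ON in A.
Condition B:
Cu²⁺ is absent, so IrpH is active.
Norleucine is present, so QilJ is inactive.
With repressor IrpH bound, *rudY* is not transcribed.
So RudY is not produced.
Co²⁺ is absent, so KulD is inactive.
With no repressor bound, *qilB* is transcribed.
→ *qilB* is ON in B.

both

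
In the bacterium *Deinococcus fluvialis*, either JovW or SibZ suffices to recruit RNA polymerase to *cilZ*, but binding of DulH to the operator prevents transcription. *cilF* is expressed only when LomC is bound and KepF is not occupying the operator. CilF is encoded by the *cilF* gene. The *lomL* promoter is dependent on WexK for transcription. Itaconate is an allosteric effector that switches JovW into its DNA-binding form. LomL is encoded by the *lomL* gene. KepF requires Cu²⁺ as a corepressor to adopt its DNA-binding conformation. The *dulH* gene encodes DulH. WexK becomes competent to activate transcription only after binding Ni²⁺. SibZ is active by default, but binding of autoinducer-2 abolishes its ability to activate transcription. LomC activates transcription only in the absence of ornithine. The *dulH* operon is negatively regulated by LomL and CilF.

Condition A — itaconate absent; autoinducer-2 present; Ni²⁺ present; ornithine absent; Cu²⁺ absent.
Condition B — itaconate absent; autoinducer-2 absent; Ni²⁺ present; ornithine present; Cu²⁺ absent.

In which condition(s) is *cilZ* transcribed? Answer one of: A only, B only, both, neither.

B only

Condition A:
Itaconate is absent, so JovW is inactive.
Autoinducer-2 is present, so SibZ is inactive.
Ni²⁺ is present, so WexK is active.
No repressor is bound and WexK is active, so *lomL* is transcribed.
So LomL is produced and active.
Ornithine is absent, so LomC is active.
Cu²⁺ is absent, so KepF is inactive.
No repressor is bound and LomC is active, so *cilF* is transcribed.
So CilF is produced and active.
With repressor LomL bound, *dulH* is not transcribed.
So DulH is not produced.
No activator is available at the *cilZ* promoter, so *cilZ* is not transcribed.
→ *cilZ* is OFF in A.
Condition B:
Itaconate is absent, so JovW is inactive.
Autoinducer-2 is absent, so SibZ is active.
Ni²⁺ is present, so WexK is active.
No repressor is bound and WexK is active, so *lomL* is transcribed.
So LomL is produced and active.
Ornithine is present, so LomC is inactive.
Cu²⁺ is absent, so KepF is inactive.
Required activator LomC is absent, so *cilF* is not transcribed.
So CilF is not produced.
With repressor LomL bound, *dulH* is not transcribed.
So DulH is not produced.
Activator SibZ is present, so *cilZ* is transcribed.
→ *cilZ* is ON in B.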